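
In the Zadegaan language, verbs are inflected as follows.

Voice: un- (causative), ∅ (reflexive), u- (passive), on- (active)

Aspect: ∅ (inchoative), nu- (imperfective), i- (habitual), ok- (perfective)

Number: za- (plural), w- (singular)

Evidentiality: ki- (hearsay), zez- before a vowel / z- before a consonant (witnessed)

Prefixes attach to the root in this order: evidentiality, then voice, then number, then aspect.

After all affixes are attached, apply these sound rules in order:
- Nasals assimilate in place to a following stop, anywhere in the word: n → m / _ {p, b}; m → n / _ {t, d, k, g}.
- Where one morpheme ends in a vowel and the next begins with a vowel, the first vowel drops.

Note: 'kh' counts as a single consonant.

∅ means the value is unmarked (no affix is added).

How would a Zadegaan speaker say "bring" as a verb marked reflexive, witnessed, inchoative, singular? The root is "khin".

wzkhin

Attach evidentiality witnessed z- (before consonant 'kh') → zkhin.
voice = reflexive: zero marking, form stays zkhin.
Attach number singular w- → wzkhin.
aspect = inchoative: zero marking, form stays wzkhin.
Nasal assimilation: no change.
Vowel deletion: no change.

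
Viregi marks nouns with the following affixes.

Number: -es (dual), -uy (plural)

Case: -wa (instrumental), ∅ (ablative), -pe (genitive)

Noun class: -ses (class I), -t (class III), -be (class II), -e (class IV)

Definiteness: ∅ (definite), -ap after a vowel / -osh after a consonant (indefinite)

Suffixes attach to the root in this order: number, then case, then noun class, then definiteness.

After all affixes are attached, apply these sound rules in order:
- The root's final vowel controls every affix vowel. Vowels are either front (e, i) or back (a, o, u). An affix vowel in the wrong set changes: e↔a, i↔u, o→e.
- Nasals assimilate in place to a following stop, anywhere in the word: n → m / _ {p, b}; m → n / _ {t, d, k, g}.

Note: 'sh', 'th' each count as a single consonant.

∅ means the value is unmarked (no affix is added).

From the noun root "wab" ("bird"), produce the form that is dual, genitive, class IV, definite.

Attach number dual -es → wabes.
Attach case genitive -pe → wabespe.
Attach noun class class IV -e → wabespee.
definiteness = definite: zero marking, form stays wabespee.
Apply vowel harmony: wabespee → wabaspaa.
Nasal assimilation: no change.

wabaspaa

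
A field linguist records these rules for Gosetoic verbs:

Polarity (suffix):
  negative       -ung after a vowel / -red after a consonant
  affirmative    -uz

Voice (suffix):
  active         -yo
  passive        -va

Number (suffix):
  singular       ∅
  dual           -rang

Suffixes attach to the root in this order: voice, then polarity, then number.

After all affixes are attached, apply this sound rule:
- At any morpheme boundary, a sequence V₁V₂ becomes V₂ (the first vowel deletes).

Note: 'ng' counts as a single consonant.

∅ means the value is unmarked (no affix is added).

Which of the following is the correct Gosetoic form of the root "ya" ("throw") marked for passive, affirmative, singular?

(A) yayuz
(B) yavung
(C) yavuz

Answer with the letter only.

C

Attach voice passive -va → yava.
Attach polarity affirmative -uz → yavauz.
number = singular: zero marking, form stays yavauz.
Apply vowel deletion: yavauz → yavuz.
So the correct form is yavuz, option (C).
(B) yavung is wrong: it uses negative instead of affirmative for polarity.
(A) yayuz is wrong: it uses active instead of passive for voice.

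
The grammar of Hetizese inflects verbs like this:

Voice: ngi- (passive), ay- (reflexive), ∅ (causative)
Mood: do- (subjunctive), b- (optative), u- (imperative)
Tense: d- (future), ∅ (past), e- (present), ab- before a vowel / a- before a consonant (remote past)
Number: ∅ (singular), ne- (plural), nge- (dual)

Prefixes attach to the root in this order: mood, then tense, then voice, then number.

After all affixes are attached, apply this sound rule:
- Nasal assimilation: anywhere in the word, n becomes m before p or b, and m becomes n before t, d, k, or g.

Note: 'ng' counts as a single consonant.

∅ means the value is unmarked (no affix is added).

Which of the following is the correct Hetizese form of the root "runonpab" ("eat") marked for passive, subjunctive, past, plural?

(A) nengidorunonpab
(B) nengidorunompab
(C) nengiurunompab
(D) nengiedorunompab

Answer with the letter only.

Attach mood subjunctive do- → dorunonpab.
tense = past: zero marking, form stays dorunonpab.
Attach voice passive ngi- → ngidorunonpab.
Attach number plural ne- → nengidorunonpab.
Apply nasal assimilation: nengidorunonpab → nengidorunompab.
So the correct form is nengidorunompab, option (B).
(C) nengiurunompab is wrong: it uses imperative instead of subjunctive for mood.
(A) nengidorunonpab is wrong: it fails to apply the sound rule(s).
(D) nengiedorunompab is wrong: it uses present instead of past for tense.

B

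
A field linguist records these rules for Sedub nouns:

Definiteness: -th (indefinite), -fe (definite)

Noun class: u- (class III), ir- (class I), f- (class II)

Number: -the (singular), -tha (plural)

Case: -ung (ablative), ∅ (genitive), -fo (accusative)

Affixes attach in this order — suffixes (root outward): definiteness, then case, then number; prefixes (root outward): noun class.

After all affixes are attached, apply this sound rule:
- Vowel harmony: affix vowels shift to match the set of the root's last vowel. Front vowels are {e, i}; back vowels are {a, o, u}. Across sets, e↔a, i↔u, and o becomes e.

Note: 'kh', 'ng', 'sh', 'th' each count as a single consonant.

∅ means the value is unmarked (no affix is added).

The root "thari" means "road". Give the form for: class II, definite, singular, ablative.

ftharifeingthe

Attach definiteness definite -fe → tharife.
Attach case ablative -ung → tharifeung.
Attach number singular -the → tharifeungthe.
Attach noun class class II f- → ftharifeungthe.
Apply vowel harmony: ftharifeungthe → ftharifeingthe.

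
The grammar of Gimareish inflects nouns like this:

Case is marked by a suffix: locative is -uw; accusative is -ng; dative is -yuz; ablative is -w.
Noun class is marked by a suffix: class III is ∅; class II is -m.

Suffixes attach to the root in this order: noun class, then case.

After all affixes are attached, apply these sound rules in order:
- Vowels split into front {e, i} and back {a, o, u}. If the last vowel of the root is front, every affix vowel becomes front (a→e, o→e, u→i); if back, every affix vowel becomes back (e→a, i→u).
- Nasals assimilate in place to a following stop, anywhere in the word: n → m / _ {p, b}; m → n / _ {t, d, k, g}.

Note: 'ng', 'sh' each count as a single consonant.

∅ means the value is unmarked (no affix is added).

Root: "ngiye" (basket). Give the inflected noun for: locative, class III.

ngiyeiw

noun class = class III: zero marking, form stays ngiye.
Attach case locative -uw → ngiyeuw.
Apply vowel harmony: ngiyeuw → ngiyeiw.
Nasal assimilation: no change.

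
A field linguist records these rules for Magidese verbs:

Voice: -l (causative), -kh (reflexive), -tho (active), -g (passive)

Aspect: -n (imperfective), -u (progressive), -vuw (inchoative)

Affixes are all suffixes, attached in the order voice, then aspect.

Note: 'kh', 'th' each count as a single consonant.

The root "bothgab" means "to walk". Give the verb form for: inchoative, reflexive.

Attach voice reflexive -kh → bothgabkh.
Attach aspect inchoative -vuw → bothgabkhvuw.

bothgabkhvuw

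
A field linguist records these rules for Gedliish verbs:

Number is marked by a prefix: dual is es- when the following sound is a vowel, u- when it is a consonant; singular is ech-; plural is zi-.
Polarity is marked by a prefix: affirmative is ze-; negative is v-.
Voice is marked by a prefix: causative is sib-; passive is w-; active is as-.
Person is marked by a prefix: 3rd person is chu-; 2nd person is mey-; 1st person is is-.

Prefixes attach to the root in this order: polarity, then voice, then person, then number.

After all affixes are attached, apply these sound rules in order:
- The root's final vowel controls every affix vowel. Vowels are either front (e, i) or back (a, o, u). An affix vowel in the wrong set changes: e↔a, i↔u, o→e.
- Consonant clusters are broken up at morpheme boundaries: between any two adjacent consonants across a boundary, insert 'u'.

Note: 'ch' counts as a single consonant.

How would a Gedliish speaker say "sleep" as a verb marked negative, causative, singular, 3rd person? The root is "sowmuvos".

Attach polarity negative v- → vsowmuvos.
Attach voice causative sib- → sibvsowmuvos.
Attach person 3rd person chu- → chusibvsowmuvos.
Attach number singular ech- → echchusibvsowmuvos.
Apply vowel harmony: echchusibvsowmuvos → achchusubvsowmuvos.
Apply epenthesis: achchusubvsowmuvos → achuchusubuvusowmuvos.

achuchusubuvusowmuvos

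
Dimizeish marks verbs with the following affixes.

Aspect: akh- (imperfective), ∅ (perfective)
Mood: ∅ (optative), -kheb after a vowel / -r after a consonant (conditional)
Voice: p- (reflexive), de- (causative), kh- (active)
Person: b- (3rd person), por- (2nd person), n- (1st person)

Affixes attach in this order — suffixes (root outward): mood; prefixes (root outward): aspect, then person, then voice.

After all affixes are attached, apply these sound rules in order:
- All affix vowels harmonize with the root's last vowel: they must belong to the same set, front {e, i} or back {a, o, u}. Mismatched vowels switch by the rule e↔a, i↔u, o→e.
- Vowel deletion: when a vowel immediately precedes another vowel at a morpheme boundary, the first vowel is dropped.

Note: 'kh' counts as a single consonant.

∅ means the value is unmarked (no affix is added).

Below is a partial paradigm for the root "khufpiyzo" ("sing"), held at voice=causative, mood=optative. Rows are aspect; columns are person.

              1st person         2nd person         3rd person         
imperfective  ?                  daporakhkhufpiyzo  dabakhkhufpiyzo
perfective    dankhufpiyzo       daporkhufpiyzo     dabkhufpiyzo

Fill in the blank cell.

danakhkhufpiyzo

Attach aspect imperfective akh- → akhkhufpiyzo.
Attach person 1st person n- → nakhkhufpiyzo.
Attach voice causative de- → denakhkhufpiyzo.
mood = optative: zero marking, form stays denakhkhufpiyzo.
Apply vowel harmony: denakhkhufpiyzo → danakhkhufpiyzo.
Vowel deletion: no change.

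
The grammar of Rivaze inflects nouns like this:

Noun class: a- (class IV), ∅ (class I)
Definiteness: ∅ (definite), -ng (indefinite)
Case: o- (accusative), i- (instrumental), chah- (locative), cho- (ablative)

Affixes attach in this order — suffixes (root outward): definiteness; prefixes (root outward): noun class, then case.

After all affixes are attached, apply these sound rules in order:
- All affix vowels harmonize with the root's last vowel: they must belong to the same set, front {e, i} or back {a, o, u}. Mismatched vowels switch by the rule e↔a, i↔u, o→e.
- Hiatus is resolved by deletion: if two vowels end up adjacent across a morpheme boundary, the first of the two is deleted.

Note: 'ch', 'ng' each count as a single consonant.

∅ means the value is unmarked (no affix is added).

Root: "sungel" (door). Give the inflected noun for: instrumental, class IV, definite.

Attach noun class class IV a- → asungel.
Attach case instrumental i- → iasungel.
definiteness = definite: zero marking, form stays iasungel.
Apply vowel harmony: iasungel → iesungel.
Apply vowel deletion: iesungel → esungel.

esungel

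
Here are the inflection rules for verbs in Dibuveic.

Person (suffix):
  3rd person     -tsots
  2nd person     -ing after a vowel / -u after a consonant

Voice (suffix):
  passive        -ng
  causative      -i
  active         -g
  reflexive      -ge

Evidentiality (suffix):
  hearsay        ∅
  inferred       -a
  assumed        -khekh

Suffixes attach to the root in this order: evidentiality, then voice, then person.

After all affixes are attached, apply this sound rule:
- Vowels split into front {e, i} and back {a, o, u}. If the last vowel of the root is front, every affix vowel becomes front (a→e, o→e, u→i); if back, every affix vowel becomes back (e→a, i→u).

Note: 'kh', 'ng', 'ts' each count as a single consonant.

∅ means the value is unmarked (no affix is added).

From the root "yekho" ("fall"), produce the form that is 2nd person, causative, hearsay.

yekhouung

evidentiality = hearsay: zero marking, form stays yekho.
Attach voice causative -i → yekhoi.
Attach person 2nd person -ing (after vowel 'i') → yekhoiing.
Apply vowel harmony: yekhoiing → yekhouung.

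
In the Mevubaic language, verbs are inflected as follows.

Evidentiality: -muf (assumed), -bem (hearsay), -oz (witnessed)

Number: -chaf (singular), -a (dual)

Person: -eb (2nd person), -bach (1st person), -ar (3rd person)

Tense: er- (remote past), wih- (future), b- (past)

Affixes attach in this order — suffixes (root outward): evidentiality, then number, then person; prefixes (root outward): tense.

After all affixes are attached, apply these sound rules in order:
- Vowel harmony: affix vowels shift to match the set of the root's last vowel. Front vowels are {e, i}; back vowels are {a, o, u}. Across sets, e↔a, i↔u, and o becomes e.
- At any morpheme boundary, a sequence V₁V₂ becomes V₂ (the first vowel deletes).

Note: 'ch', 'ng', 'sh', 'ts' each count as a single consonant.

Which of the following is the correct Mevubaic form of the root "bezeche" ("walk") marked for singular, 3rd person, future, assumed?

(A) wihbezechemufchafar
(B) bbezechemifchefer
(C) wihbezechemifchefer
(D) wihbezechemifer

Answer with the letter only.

C

Attach tense future wih- → wihbezeche.
Attach evidentiality assumed -muf → wihbezechemuf.
Attach number singular -chaf → wihbezechemufchaf.
Attach person 3rd person -ar → wihbezechemufchafar.
Apply vowel harmony: wihbezechemufchafar → wihbezechemifchefer.
Vowel deletion: no change.
So the correct form is wihbezechemifchefer, option (C).
(D) wihbezechemifer is wrong: it uses dual instead of singular for number.
(B) bbezechemifchefer is wrong: it uses past instead of future for tense.
(A) wihbezechemufchafar is wrong: it fails to apply the sound rule(s).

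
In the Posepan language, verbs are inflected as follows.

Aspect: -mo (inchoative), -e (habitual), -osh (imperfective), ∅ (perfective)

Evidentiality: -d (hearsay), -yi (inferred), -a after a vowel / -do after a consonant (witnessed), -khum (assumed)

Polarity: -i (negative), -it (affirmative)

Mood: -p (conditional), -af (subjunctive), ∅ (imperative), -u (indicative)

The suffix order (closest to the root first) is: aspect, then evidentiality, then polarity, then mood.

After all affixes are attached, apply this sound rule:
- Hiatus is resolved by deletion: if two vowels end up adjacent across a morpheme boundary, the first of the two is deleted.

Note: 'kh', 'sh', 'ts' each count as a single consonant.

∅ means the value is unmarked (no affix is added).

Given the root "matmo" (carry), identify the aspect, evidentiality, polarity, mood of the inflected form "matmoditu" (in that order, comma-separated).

perfective, hearsay, affirmative, indicative

Segment: matmo-d-it-u.
aspect: ∅ → perfective.
evidentiality: -d → hearsay.
polarity: -it → affirmative.
mood: -u → indicative.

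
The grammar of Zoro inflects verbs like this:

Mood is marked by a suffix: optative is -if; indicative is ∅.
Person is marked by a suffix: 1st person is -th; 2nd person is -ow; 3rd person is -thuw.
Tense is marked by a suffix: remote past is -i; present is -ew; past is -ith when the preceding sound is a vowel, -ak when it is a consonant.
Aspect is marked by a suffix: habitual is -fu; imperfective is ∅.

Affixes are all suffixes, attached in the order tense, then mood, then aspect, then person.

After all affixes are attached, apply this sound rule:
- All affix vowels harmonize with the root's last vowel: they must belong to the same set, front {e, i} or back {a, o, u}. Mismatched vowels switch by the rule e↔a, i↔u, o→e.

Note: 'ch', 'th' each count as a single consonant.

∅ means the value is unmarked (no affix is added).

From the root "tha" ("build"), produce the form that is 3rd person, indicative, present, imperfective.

Attach tense present -ew → thaew.
mood = indicative: zero marking, form stays thaew.
aspect = imperfective: zero marking, form stays thaew.
Attach person 3rd person -thuw → thaewthuw.
Apply vowel harmony: thaewthuw → thaawthuw.

thaawthuw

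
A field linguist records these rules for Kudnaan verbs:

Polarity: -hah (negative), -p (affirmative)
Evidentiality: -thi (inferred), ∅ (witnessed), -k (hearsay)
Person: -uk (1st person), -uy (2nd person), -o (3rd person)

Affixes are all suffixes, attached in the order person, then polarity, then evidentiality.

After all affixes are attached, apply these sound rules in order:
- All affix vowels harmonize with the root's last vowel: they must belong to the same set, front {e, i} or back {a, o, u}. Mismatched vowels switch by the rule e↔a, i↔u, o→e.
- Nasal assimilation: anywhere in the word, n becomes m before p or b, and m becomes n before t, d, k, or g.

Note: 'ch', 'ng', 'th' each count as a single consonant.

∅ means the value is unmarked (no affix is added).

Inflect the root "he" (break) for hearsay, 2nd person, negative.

heiyhehk

Attach person 2nd person -uy → heuy.
Attach polarity negative -hah → heuyhah.
Attach evidentiality hearsay -k → heuyhahk.
Apply vowel harmony: heuyhahk → heiyhehk.
Nasal assimilation: no change.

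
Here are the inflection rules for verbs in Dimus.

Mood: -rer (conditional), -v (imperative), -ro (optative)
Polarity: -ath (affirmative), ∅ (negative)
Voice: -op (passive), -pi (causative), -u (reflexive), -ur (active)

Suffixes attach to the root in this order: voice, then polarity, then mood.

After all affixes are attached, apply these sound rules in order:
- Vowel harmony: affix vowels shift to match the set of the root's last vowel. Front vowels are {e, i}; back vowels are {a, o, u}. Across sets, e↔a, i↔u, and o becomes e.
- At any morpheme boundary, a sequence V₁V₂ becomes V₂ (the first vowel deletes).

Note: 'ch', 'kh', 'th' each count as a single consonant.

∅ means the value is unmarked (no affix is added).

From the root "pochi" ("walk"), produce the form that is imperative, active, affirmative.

pochirethv

Attach voice active -ur → pochiur.
Attach polarity affirmative -ath → pochiurath.
Attach mood imperative -v → pochiurathv.
Apply vowel harmony: pochiurathv → pochiirethv.
Apply vowel deletion: pochiirethv → pochirethv.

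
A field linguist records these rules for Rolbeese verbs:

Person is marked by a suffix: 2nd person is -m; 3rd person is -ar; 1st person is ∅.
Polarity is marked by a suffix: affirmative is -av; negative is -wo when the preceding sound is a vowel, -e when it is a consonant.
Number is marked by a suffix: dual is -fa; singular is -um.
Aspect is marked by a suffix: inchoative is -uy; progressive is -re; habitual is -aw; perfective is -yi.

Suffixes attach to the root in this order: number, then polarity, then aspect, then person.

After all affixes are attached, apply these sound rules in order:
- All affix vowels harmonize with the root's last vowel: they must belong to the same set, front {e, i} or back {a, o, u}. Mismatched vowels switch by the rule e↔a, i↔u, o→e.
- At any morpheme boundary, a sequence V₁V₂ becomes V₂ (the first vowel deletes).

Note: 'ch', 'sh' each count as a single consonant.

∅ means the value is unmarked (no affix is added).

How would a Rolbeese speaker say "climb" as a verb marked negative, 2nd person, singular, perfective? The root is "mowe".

Attach number singular -um → moweum.
Attach polarity negative -e (after consonant 'm') → moweume.
Attach aspect perfective -yi → moweumeyi.
Attach person 2nd person -m → moweumeyim.
Apply vowel harmony: moweumeyim → moweimeyim.
Apply vowel deletion: moweimeyim → mowimeyim.

mowimeyim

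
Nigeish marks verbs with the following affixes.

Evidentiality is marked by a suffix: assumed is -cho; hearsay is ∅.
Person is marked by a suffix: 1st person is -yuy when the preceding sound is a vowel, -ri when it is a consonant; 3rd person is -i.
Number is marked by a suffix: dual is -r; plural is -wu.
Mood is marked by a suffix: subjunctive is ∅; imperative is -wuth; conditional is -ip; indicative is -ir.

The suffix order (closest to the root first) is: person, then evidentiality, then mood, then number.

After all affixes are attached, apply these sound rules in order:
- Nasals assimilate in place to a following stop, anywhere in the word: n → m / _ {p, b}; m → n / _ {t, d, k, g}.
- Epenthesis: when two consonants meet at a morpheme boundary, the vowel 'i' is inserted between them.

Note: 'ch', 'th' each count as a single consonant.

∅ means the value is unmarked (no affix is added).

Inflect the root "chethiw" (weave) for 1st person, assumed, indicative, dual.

Attach person 1st person -ri (after consonant 'w') → chethiwri.
Attach evidentiality assumed -cho → chethiwricho.
Attach mood indicative -ir → chethiwrichoir.
Attach number dual -r → chethiwrichoirr.
Nasal assimilation: no change.
Apply epenthesis: chethiwrichoirr → chethiwirichoirir.

chethiwirichoirir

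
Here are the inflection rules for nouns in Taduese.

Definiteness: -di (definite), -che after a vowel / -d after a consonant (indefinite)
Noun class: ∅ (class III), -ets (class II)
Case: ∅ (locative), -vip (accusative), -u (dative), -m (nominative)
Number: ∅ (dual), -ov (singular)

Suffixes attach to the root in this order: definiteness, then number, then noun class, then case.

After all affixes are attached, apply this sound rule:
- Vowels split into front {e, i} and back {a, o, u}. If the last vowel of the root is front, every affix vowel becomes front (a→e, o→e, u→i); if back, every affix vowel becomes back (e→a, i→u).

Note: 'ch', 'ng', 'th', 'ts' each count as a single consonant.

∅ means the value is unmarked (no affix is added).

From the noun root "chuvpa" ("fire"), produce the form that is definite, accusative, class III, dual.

Attach definiteness definite -di → chuvpadi.
number = dual: zero marking, form stays chuvpadi.
noun class = class III: zero marking, form stays chuvpadi.
Attach case accusative -vip → chuvpadivip.
Apply vowel harmony: chuvpadivip → chuvpaduvup.

chuvpaduvup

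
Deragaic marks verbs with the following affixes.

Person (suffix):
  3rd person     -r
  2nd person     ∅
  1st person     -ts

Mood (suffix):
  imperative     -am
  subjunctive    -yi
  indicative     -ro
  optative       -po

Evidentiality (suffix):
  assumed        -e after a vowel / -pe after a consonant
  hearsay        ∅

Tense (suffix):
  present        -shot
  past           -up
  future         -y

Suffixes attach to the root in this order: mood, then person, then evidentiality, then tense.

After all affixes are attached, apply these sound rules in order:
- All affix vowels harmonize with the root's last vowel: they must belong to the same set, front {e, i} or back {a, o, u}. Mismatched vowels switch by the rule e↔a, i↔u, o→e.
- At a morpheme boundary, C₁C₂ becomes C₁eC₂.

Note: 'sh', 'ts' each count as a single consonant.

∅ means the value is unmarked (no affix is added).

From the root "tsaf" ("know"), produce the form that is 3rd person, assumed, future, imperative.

Attach mood imperative -am → tsafam.
Attach person 3rd person -r → tsafamr.
Attach evidentiality assumed -pe (after consonant 'r') → tsafamrpe.
Attach tense future -y → tsafamrpey.
Apply vowel harmony: tsafamrpey → tsafamrpay.
Apply epenthesis: tsafamrpay → tsafamerepay.

tsafamerepay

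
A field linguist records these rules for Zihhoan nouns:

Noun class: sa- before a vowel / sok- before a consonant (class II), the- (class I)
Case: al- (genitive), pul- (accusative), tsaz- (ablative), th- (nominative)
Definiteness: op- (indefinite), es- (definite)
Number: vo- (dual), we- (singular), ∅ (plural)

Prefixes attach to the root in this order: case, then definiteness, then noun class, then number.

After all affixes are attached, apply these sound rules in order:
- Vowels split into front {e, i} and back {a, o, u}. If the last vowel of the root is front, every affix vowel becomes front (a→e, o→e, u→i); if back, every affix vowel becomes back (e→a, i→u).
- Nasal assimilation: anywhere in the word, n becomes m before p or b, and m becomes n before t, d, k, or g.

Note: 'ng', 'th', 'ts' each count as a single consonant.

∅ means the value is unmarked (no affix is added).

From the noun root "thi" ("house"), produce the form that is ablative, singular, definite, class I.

Attach case ablative tsaz- → tsazthi.
Attach definiteness definite es- → estsazthi.
Attach noun class class I the- → theestsazthi.
Attach number singular we- → wetheestsazthi.
Apply vowel harmony: wetheestsazthi → wetheestsezthi.
Nasal assimilation: no change.

wetheestsezthi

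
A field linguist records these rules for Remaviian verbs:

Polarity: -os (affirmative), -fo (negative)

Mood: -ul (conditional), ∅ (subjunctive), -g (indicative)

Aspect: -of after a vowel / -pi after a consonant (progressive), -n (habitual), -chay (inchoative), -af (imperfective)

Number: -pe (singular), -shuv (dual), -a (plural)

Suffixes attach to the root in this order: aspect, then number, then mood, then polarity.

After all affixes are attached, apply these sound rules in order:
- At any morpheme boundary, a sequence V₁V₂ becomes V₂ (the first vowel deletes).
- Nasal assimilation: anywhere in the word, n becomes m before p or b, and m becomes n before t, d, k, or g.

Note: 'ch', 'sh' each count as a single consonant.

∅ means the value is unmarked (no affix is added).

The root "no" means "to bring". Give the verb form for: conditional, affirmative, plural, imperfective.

nafulos

Attach aspect imperfective -af → noaf.
Attach number plural -a → noafa.
Attach mood conditional -ul → noafaul.
Attach polarity affirmative -os → noafaulos.
Apply vowel deletion: noafaulos → nafulos.
Nasal assimilation: no change.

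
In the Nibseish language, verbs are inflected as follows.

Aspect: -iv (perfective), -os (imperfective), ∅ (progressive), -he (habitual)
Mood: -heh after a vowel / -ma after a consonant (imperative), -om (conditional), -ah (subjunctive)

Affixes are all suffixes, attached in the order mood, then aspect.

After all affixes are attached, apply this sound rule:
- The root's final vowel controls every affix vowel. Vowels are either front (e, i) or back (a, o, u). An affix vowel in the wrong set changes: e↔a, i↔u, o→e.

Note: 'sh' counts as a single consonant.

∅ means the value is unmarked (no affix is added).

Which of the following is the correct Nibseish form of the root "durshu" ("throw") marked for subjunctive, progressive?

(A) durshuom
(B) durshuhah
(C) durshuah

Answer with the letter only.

C

Attach mood subjunctive -ah → durshuah.
aspect = progressive: zero marking, form stays durshuah.
Vowel harmony: no change.
So the correct form is durshuah, option (C).
(B) durshuhah is wrong: it uses imperative instead of subjunctive for mood.
(A) durshuom is wrong: it uses conditional instead of subjunctive for mood.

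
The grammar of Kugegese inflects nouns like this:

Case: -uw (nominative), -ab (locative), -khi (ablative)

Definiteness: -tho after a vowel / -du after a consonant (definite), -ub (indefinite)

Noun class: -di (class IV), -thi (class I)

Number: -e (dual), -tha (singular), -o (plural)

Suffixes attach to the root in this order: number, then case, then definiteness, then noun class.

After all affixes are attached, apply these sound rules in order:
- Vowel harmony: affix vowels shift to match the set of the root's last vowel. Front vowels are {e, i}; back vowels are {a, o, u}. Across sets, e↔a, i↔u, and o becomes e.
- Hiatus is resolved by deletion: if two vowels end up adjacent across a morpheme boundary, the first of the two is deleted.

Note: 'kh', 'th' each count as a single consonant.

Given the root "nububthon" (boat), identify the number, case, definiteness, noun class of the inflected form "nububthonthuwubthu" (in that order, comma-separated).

singular, nominative, indefinite, class I

Segment: nububthon-tha-uw-ub-thi.
number: -tha → singular.
case: -uw → nominative.
definiteness: -ub → indefinite.
noun class: -thi → class I.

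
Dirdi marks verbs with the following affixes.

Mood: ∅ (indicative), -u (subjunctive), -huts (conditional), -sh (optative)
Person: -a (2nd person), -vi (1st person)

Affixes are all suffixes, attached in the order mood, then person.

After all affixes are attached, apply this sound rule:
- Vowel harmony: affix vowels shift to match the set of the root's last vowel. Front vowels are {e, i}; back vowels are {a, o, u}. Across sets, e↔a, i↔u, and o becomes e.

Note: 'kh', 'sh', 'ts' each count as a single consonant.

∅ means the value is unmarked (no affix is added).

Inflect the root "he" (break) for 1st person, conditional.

Attach mood conditional -huts → hehuts.
Attach person 1st person -vi → hehutsvi.
Apply vowel harmony: hehutsvi → hehitsvi.

hehitsvi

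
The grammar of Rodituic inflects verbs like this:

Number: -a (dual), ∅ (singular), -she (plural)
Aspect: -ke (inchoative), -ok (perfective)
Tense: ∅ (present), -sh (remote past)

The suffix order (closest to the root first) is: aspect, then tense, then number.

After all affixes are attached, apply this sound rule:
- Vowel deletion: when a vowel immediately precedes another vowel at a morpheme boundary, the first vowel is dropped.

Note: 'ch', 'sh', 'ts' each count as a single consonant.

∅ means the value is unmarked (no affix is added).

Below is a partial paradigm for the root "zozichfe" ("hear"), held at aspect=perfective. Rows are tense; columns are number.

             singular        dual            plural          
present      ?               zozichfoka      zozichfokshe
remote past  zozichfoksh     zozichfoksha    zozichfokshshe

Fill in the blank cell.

Attach aspect perfective -ok → zozichfeok.
tense = present: zero marking, form stays zozichfeok.
number = singular: zero marking, form stays zozichfeok.
Apply vowel deletion: zozichfeok → zozichfok.

zozichfok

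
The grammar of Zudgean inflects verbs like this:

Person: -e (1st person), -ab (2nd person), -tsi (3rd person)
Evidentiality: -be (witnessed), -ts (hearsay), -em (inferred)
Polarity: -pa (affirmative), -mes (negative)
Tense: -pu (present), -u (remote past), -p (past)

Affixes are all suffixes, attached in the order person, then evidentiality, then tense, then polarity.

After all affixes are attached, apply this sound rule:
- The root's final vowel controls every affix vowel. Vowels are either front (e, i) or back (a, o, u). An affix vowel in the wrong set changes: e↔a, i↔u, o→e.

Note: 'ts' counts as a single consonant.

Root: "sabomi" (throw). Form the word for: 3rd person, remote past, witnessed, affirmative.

sabomitsibeipe

Attach person 3rd person -tsi → sabomitsi.
Attach evidentiality witnessed -be → sabomitsibe.
Attach tense remote past -u → sabomitsibeu.
Attach polarity affirmative -pa → sabomitsibeupa.
Apply vowel harmony: sabomitsibeupa → sabomitsibeipe.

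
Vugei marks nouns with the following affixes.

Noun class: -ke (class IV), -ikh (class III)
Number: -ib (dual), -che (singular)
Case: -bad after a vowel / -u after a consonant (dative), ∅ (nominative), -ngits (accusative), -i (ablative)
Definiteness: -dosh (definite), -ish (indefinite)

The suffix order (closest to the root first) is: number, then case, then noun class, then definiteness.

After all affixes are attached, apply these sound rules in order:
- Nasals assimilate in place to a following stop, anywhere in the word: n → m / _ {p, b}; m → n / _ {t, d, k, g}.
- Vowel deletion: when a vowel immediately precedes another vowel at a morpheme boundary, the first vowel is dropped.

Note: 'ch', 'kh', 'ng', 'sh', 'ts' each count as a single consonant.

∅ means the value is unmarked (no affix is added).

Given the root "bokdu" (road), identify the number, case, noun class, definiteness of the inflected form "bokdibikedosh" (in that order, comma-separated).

Segment: bokdu-ib-i-ke-dosh.
number: -ib → dual.
case: -i → ablative.
noun class: -ke → class IV.
definiteness: -dosh → definite.

dual, ablative, class IV, definite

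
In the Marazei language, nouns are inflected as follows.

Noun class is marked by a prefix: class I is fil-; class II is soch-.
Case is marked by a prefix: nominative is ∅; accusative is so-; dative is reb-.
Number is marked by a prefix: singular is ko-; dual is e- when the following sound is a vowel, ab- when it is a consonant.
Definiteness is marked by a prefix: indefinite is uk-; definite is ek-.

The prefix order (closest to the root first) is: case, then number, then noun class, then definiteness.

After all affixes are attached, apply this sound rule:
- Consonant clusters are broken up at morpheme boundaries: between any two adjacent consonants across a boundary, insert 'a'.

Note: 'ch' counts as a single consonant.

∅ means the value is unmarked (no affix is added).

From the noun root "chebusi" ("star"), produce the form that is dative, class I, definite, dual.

Attach case dative reb- → rebchebusi.
Attach number dual ab- (before consonant 'r') → abrebchebusi.
Attach noun class class I fil- → filabrebchebusi.
Attach definiteness definite ek- → ekfilabrebchebusi.
Apply epenthesis: ekfilabrebchebusi → ekafilabarebachebusi.

ekafilabarebachebusi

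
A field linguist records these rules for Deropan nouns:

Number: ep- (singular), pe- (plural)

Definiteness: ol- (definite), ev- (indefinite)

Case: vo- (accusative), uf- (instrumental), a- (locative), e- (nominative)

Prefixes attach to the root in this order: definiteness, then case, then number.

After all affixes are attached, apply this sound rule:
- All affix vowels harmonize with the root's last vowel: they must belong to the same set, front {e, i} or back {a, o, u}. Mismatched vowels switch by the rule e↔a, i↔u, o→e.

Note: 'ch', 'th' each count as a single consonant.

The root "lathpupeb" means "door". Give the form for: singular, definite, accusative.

epveellathpupeb

Attach definiteness definite ol- → ollathpupeb.
Attach case accusative vo- → voollathpupeb.
Attach number singular ep- → epvoollathpupeb.
Apply vowel harmony: epvoollathpupeb → epveellathpupeb.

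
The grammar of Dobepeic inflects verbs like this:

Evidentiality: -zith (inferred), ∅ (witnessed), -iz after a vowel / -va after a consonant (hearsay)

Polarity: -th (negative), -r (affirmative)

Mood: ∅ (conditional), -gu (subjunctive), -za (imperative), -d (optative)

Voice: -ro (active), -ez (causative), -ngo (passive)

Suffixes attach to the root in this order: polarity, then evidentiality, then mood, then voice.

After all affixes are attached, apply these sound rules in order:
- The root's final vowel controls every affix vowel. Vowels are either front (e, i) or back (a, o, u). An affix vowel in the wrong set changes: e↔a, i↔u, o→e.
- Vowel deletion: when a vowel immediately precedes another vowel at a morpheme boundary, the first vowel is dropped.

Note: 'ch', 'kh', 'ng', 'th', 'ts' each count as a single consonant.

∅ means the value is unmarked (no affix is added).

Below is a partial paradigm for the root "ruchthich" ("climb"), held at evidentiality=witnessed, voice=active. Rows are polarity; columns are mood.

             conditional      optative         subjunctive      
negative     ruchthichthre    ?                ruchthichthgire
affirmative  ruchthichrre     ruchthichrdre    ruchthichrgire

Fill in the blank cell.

Attach polarity negative -th → ruchthichth.
evidentiality = witnessed: zero marking, form stays ruchthichth.
Attach mood optative -d → ruchthichthd.
Attach voice active -ro → ruchthichthdro.
Apply vowel harmony: ruchthichthdro → ruchthichthdre.
Vowel deletion: no change.

ruchthichthdre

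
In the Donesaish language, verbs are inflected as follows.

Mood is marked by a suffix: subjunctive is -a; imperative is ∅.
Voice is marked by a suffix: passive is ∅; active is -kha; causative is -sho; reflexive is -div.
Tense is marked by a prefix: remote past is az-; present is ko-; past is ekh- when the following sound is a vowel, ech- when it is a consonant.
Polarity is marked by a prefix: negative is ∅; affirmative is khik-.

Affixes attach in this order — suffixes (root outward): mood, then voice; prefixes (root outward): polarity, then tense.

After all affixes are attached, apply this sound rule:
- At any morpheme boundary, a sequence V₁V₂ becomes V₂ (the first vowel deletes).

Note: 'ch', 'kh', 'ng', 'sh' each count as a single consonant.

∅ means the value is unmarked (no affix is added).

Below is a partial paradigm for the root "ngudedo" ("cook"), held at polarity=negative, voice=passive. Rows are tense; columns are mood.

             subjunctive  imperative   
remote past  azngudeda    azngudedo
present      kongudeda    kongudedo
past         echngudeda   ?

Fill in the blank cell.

echngudedo

polarity = negative: zero marking, form stays ngudedo.
mood = imperative: zero marking, form stays ngudedo.
Attach tense past ech- (before consonant 'ng') → echngudedo.
voice = passive: zero marking, form stays echngudedo.
Vowel deletion: no change.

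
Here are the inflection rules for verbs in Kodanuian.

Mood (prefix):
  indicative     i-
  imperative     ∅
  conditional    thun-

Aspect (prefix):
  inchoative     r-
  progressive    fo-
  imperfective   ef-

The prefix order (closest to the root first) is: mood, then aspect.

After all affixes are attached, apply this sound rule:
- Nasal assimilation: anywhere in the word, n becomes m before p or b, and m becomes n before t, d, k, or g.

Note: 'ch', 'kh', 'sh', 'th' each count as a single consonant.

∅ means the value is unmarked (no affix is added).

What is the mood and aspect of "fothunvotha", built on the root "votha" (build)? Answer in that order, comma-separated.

conditional, progressive

Segment: fo-thun-votha.
mood: thun- → conditional.
aspect: fo- → progressive.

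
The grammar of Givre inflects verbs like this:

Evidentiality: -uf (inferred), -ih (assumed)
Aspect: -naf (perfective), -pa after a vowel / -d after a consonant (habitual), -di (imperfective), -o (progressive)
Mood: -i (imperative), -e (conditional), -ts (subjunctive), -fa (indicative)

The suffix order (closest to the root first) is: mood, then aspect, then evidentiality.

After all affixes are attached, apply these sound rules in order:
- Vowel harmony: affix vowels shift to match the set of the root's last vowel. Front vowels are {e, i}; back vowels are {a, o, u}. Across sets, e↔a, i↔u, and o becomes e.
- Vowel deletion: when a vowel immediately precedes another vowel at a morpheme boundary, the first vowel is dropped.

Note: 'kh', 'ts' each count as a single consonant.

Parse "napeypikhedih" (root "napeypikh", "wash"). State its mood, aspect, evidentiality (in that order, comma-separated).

conditional, imperfective, assumed

Segment: napeypikh-e-di-ih.
mood: -e → conditional.
aspect: -di → imperfective.
evidentiality: -ih → assumed.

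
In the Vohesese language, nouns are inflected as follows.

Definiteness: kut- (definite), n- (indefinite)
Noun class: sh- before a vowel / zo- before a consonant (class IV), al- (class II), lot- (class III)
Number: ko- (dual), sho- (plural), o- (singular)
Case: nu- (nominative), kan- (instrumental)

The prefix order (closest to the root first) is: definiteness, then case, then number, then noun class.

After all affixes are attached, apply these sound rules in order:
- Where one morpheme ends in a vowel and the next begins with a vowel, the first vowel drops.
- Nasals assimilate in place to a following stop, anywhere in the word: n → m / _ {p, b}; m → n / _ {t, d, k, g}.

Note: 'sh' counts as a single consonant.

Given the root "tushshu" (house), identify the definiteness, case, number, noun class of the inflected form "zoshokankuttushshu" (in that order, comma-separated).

Segment: zo-sho-kan-kut-tushshu.
definiteness: kut- → definite.
case: kan- → instrumental.
number: sho- → plural.
noun class: sh/zo- → class IV.

definite, instrumental, plural, class IV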